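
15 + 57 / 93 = 484 / 31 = 15.61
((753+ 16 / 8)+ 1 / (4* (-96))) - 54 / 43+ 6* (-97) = 2835797 / 16512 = 171.74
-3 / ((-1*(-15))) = -1 / 5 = -0.20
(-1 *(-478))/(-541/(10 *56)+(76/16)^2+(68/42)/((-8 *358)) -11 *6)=-35936040/3338303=-10.76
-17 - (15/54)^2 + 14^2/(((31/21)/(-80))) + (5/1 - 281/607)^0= -106848199/10044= -10638.01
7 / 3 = 2.33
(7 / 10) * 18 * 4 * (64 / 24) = 672 / 5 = 134.40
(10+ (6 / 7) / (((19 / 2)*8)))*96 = 127824 / 133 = 961.08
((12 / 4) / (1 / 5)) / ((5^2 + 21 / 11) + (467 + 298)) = 165 / 8711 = 0.02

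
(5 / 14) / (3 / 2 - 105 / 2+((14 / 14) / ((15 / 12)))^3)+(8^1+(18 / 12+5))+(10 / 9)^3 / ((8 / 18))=62904824 / 3578337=17.58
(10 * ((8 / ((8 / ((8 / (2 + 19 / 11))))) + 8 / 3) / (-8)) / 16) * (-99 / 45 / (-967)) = -407 / 475764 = -0.00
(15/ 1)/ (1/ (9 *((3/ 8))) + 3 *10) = 405/ 818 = 0.50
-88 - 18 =-106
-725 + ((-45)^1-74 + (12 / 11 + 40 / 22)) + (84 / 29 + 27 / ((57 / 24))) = -5011392 / 6061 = -826.83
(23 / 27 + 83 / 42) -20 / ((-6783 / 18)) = 351767 / 122094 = 2.88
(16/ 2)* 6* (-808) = -38784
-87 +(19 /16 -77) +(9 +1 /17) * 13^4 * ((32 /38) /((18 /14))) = 7874349313 /46512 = 169297.16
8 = 8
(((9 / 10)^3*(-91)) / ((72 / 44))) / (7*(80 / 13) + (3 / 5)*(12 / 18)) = -117117 / 125600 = -0.93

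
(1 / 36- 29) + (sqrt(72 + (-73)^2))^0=-27.97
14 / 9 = 1.56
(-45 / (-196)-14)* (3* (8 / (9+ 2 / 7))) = -16194 / 455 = -35.59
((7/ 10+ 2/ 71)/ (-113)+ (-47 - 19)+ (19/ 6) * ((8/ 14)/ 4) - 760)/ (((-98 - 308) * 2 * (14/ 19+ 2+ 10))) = 6606861697/ 82768958580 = 0.08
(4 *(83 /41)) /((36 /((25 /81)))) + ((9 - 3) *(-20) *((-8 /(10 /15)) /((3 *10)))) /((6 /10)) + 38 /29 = 70538437 /866781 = 81.38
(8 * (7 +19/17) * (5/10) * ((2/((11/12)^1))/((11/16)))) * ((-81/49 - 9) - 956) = -912734208/9163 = -99610.85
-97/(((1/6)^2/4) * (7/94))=-1312992/7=-187570.29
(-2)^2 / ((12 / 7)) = 7 / 3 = 2.33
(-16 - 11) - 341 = -368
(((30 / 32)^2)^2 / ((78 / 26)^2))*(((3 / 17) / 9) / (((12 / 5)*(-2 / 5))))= -15625 / 8912896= -0.00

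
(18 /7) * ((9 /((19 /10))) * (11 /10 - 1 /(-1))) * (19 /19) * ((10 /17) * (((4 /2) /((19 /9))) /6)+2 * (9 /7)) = 2927664 /42959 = 68.15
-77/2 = -38.50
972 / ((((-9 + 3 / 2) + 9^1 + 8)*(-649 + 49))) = -81 / 475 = -0.17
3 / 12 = 1 / 4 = 0.25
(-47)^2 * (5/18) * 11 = 121495/18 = 6749.72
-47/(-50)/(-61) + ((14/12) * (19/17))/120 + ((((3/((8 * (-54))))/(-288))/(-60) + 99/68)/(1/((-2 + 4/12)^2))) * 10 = 2347698743299/58058726400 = 40.44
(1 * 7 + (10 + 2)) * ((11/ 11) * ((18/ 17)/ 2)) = 171/ 17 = 10.06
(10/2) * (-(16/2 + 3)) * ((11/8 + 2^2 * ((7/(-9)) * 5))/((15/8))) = 11231/27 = 415.96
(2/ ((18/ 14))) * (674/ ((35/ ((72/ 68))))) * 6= 16176/ 85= 190.31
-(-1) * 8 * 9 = 72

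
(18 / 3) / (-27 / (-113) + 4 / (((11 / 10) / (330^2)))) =226 / 14916009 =0.00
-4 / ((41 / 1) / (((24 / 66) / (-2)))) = 8 / 451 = 0.02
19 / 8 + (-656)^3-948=-282301361.62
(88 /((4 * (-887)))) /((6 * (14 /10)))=-55 /18627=-0.00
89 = 89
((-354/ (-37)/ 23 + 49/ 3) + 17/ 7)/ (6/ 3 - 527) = -342728/ 9382275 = -0.04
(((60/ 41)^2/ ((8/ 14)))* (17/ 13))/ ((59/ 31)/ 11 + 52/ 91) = 255647700/ 38832781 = 6.58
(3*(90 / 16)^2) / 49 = 6075 / 3136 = 1.94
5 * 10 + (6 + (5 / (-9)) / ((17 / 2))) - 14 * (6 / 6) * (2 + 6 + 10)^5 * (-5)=20237281838 / 153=132269815.93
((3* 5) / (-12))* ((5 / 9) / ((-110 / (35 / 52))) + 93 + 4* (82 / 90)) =-4975081 / 41184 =-120.80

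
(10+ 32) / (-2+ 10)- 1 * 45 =-159 / 4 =-39.75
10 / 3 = 3.33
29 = 29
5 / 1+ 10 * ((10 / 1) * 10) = 1005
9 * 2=18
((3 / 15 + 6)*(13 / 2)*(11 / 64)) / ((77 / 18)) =3627 / 2240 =1.62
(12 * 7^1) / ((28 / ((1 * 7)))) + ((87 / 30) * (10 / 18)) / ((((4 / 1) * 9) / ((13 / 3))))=41201 / 1944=21.19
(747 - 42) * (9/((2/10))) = 31725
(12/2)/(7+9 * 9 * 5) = 3/206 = 0.01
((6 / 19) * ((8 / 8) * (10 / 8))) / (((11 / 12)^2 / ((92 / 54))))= 1840 / 2299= 0.80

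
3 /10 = 0.30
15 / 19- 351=-6654 / 19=-350.21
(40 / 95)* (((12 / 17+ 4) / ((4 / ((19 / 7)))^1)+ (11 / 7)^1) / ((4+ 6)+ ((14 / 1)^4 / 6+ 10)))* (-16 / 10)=-3888 / 7779455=-0.00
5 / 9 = 0.56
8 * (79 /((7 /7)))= 632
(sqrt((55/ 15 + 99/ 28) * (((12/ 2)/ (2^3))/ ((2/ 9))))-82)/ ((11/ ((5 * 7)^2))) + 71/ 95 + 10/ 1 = -8572.01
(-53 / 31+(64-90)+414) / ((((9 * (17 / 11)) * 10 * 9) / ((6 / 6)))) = 26345 / 85374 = 0.31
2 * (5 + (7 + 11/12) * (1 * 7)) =725/6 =120.83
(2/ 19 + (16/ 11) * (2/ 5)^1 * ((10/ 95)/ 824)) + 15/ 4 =1659877/ 430540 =3.86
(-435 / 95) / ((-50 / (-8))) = -348 / 475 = -0.73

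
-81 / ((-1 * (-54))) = -3 / 2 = -1.50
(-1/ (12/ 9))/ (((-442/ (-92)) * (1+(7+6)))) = -0.01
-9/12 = -3/4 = -0.75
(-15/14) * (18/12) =-1.61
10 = 10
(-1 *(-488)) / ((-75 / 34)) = -16592 / 75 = -221.23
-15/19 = -0.79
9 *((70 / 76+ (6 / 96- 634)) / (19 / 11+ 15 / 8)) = -19051263 / 12046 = -1581.54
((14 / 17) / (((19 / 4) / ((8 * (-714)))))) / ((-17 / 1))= 18816 / 323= 58.25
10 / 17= 0.59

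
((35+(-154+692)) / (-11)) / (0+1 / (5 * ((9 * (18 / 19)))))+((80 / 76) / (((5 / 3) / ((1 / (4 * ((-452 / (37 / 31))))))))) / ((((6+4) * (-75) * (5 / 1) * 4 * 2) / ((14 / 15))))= -487754216997151 / 219638100000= -2220.72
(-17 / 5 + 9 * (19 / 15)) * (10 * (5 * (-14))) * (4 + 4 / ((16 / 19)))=-49000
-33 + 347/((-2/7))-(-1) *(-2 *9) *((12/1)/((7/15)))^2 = -1288655/98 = -13149.54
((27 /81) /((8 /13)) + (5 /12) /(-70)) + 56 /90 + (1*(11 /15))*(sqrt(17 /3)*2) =1459 /1260 + 22*sqrt(51) /45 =4.65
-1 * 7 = -7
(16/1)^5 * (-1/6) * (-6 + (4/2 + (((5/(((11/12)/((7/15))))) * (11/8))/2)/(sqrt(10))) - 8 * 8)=35651584/3 - 458752 * sqrt(10)/15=11787147.92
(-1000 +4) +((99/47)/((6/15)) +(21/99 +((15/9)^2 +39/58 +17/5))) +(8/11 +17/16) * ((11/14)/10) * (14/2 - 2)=-42444427079/43179840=-982.97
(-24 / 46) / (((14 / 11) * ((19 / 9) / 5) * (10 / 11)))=-3267 / 3059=-1.07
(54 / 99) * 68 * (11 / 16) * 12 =306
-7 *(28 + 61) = -623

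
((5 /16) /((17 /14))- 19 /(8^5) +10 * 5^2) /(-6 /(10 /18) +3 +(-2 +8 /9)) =-6273316665 /223379456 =-28.08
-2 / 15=-0.13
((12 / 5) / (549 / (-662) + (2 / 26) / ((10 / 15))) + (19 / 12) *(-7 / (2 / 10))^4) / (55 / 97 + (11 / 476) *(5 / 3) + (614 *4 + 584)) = 105315874391413 / 134775204800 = 781.42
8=8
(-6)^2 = 36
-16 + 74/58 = -427/29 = -14.72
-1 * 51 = -51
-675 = -675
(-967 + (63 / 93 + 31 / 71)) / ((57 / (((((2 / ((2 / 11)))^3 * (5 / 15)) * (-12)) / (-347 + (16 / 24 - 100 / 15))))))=-11318371460 / 44286321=-255.57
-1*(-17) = 17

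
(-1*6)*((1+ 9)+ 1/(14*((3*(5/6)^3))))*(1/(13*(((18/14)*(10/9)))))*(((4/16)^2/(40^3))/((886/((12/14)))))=-39537/12900160000000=-0.00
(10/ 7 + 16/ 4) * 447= 2426.57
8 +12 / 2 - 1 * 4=10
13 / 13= 1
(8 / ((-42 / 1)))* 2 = -8 / 21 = -0.38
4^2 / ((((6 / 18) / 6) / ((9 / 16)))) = 162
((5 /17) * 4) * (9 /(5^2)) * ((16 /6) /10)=48 /425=0.11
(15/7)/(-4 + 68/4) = 15/91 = 0.16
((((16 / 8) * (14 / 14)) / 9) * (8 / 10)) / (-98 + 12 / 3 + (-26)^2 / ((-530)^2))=-112360 / 59408829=-0.00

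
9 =9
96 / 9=32 / 3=10.67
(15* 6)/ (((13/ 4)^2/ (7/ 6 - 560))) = -804720/ 169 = -4761.66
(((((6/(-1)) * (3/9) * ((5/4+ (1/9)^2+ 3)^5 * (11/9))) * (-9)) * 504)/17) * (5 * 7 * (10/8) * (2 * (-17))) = -67685737722672890975/49589822592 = -1364911874.75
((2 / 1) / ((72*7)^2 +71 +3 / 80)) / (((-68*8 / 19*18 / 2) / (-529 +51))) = 45410 / 3110025339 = 0.00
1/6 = 0.17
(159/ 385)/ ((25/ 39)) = 6201/ 9625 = 0.64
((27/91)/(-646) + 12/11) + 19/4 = 7553407/1293292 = 5.84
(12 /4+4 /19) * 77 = 4697 /19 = 247.21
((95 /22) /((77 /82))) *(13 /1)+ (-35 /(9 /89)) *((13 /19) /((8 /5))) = -102227645 /1158696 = -88.23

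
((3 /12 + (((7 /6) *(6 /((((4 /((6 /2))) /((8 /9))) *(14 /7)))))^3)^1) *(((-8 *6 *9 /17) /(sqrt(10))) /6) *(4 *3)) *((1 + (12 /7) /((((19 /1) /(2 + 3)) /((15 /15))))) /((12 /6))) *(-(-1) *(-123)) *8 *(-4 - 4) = -4250990208 *sqrt(10) /11305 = -1189103.17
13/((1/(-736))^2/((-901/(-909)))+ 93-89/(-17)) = 6344885248/47945513869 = 0.13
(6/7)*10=60/7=8.57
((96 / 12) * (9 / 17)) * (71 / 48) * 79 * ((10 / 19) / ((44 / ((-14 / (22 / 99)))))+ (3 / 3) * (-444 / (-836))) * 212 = -82940283 / 3553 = -23343.73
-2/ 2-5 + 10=4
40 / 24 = 5 / 3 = 1.67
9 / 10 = 0.90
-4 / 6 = -2 / 3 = -0.67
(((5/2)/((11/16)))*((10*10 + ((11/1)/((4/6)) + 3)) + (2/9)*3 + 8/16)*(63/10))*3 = 91224/11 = 8293.09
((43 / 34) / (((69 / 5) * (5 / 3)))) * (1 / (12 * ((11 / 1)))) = 43 / 103224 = 0.00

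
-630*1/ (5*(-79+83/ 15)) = 945/ 551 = 1.72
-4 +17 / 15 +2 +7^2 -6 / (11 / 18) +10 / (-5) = 5992 / 165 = 36.32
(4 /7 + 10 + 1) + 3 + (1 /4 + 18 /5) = 2579 /140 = 18.42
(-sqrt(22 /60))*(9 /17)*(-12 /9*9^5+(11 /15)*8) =590446*sqrt(330) /425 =25237.61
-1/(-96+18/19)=19/1806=0.01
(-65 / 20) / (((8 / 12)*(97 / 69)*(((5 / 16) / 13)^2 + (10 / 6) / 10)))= -43658784 / 2105579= -20.73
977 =977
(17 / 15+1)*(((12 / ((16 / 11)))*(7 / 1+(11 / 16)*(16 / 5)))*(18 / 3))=24288 / 25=971.52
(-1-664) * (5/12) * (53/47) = -176225/564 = -312.46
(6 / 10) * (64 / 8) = 24 / 5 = 4.80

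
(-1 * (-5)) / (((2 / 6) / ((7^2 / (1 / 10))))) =7350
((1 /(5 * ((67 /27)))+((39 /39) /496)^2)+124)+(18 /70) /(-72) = 14316194293 /115381504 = 124.08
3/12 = 1/4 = 0.25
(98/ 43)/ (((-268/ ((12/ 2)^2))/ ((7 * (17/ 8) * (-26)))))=682227/ 5762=118.40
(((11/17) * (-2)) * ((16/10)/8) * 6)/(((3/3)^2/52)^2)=-356928/85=-4199.15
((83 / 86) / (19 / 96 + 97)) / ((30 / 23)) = 15272 / 2006165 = 0.01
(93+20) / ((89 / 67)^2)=507257 / 7921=64.04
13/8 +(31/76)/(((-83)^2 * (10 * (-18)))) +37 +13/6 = 3844268639/94241520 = 40.79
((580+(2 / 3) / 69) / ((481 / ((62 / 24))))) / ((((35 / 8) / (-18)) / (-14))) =29775376 / 165945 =179.43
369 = 369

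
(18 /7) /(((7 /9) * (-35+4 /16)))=-648 /6811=-0.10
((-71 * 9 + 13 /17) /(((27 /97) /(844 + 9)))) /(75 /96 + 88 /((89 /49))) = -2556763092800 /64355931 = -39728.48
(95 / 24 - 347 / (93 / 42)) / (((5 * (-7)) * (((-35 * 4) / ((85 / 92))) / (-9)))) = 0.26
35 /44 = 0.80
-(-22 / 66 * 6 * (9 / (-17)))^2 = -324 / 289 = -1.12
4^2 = 16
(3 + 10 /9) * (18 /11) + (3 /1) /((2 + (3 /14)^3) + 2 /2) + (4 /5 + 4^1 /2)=1593492 /151415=10.52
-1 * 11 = -11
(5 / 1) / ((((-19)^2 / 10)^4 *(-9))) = -50000 / 152852067369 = -0.00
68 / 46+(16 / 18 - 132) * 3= -391.86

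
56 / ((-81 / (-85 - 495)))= 32480 / 81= 400.99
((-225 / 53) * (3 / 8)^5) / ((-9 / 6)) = 18225 / 868352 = 0.02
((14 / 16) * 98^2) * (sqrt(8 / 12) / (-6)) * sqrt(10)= -16807 * sqrt(15) / 18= -3616.29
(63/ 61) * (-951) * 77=-4613301/ 61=-75627.89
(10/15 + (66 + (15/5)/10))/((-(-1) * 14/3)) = 287/20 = 14.35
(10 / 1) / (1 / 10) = 100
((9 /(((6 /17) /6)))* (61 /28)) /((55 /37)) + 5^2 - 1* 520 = -416979 /1540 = -270.77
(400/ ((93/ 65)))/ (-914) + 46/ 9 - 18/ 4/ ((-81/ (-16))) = 499346/ 127503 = 3.92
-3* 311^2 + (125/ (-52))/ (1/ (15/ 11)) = -165975111/ 572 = -290166.28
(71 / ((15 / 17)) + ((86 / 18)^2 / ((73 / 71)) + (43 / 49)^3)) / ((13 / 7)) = 359461457863 / 6459686415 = 55.65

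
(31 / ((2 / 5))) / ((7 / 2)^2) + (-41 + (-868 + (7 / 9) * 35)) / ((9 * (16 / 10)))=-217930 / 3969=-54.91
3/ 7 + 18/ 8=75/ 28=2.68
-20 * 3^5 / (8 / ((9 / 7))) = -10935 / 14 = -781.07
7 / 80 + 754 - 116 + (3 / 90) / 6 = 459427 / 720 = 638.09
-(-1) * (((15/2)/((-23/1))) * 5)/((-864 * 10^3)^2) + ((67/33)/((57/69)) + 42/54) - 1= 213918105599791/95690833920000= 2.24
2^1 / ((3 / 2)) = 4 / 3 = 1.33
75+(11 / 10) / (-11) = 749 / 10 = 74.90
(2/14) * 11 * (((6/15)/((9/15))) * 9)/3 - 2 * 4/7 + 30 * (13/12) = 69/2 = 34.50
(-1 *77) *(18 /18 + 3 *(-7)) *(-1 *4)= -6160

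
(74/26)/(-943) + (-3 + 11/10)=-1.90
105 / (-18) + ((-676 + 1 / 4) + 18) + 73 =-7087 / 12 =-590.58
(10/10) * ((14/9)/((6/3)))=7/9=0.78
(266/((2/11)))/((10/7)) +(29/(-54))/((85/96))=313189/306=1023.49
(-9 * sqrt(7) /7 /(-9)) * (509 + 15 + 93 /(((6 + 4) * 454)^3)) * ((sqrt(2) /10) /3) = 49034171936093 * sqrt(14) /19651099440000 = 9.34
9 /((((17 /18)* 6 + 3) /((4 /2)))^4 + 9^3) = 729 /87610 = 0.01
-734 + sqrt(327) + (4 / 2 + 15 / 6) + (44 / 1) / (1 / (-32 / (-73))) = -103691 / 146 + sqrt(327) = -692.13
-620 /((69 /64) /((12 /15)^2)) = -126976 /345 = -368.05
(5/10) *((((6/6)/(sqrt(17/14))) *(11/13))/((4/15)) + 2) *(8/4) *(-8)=-330 *sqrt(238)/221 - 16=-39.04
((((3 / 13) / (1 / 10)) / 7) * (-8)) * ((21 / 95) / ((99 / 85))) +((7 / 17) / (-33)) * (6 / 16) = -186689 / 369512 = -0.51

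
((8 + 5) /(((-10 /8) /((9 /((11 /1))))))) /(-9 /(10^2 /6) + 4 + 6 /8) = -9360 /4631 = -2.02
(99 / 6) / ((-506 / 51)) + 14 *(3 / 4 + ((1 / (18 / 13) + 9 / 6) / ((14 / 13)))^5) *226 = 1574915230275787 / 13043451708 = 120743.75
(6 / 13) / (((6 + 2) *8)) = 3 / 416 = 0.01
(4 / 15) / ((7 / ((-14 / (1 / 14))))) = -7.47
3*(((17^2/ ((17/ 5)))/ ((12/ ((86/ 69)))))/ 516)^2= 7225/ 8227008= 0.00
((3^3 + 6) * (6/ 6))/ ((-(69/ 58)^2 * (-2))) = 18502/ 1587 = 11.66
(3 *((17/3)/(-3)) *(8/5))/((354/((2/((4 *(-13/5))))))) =34/6903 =0.00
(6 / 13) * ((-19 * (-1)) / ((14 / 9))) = 513 / 91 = 5.64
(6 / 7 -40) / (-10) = 137 / 35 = 3.91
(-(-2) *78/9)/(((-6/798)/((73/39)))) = -38836/9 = -4315.11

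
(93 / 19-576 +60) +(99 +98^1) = -5968 / 19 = -314.11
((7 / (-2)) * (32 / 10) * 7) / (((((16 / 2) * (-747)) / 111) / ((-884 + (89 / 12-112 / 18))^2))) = 1831187945293 / 1613520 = 1134902.54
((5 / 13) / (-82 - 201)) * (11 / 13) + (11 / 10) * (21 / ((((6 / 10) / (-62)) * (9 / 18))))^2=990935265265 / 47827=20719160.00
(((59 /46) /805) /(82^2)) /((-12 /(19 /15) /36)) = -1121 /1244948600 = -0.00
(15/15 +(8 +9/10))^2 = 9801/100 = 98.01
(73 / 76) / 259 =73 / 19684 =0.00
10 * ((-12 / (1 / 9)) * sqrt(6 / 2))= -1080 * sqrt(3)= -1870.61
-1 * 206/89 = -2.31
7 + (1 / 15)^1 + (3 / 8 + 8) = 1853 / 120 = 15.44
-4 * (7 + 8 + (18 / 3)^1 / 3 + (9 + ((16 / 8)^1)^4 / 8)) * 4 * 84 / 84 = -448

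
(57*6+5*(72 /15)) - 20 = 346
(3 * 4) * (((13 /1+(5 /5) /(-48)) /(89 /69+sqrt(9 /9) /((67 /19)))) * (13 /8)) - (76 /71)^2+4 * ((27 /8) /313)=58671735749045 /367269031744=159.75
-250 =-250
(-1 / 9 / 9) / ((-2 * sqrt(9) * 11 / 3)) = 1 / 1782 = 0.00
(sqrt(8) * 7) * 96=1344 * sqrt(2)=1900.70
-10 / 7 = -1.43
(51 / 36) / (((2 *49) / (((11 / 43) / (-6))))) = -187 / 303408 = -0.00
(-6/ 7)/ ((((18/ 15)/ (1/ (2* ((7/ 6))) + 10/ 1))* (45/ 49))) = -73/ 9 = -8.11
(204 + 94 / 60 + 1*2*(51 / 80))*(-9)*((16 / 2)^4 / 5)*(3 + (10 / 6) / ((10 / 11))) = -184271104 / 25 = -7370844.16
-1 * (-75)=75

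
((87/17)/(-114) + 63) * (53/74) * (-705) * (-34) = 1519597185/1406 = 1080794.58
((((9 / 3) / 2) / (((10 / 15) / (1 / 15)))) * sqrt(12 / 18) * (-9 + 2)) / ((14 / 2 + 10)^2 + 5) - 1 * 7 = -7.00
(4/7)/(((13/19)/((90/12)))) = 570/91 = 6.26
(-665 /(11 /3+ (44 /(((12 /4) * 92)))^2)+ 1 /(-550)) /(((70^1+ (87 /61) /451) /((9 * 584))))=-520239438250272 /38468993575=-13523.60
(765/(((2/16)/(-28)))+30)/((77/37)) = -6339210/77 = -82327.40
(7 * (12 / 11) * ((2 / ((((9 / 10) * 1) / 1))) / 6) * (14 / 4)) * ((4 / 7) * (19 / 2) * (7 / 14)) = 2660 / 99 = 26.87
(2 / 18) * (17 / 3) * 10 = 170 / 27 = 6.30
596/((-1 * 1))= -596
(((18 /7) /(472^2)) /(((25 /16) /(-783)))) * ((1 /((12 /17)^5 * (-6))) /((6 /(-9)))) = -41175853 /4990361600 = -0.01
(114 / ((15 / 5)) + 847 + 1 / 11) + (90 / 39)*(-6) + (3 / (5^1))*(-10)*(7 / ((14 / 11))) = 119869 / 143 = 838.24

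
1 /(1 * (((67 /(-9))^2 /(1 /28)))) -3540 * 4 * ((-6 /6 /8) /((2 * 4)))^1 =6952359 /31423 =221.25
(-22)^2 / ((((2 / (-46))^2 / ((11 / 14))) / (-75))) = -105614850 / 7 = -15087835.71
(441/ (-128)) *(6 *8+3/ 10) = -213003/ 1280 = -166.41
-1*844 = -844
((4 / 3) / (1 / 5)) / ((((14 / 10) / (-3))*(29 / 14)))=-200 / 29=-6.90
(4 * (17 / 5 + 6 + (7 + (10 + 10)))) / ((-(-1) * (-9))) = -728 / 45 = -16.18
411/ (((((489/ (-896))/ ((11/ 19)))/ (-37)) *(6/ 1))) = 24980032/ 9291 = 2688.63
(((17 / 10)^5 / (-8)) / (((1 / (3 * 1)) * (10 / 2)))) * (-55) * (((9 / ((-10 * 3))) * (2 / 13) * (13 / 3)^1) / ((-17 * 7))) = 2756193 / 28000000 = 0.10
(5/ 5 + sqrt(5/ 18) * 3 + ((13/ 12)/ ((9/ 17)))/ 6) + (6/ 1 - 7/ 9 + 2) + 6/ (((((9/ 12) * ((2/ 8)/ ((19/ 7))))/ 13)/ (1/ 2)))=sqrt(10)/ 2 + 2599739/ 4536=574.72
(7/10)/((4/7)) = 49/40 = 1.22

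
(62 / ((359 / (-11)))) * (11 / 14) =-3751 / 2513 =-1.49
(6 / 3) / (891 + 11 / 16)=32 / 14267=0.00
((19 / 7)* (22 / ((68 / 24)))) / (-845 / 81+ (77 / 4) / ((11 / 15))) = 812592 / 609875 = 1.33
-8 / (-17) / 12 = 2 / 51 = 0.04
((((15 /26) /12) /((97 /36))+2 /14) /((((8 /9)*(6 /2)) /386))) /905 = 1642623 /63907480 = 0.03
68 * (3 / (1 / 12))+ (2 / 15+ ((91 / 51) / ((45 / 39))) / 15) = 28093513 / 11475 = 2448.24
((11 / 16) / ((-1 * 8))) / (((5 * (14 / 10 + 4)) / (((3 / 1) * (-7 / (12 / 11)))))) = 847 / 13824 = 0.06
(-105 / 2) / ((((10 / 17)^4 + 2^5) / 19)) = -55541465 / 1788448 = -31.06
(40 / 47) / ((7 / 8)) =320 / 329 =0.97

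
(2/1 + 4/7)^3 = 5832/343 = 17.00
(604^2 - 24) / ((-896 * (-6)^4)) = -45599 / 145152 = -0.31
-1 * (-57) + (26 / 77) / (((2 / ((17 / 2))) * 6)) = 52889 / 924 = 57.24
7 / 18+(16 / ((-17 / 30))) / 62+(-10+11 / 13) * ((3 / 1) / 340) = -181633 / 1233180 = -0.15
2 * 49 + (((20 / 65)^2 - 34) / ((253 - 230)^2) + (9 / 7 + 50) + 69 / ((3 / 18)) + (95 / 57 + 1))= 1062410555 / 1877421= 565.89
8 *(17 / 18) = 68 / 9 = 7.56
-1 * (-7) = 7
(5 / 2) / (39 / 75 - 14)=-125 / 674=-0.19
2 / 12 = 1 / 6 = 0.17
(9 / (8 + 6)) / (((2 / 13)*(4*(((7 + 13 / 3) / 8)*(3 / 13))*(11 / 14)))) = 1521 / 374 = 4.07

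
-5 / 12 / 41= -5 / 492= -0.01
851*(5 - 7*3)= -13616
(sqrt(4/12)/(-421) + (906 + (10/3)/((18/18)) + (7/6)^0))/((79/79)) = 2731/3 - sqrt(3)/1263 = 910.33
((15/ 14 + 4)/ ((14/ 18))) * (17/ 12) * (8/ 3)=1207/ 49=24.63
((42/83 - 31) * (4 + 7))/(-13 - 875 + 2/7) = 194887/515762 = 0.38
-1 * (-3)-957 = -954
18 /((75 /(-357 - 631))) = -5928 /25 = -237.12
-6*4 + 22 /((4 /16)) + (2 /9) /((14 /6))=1346 /21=64.10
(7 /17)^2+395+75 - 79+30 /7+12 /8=1606081 /4046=396.96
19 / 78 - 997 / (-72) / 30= 19801 / 28080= 0.71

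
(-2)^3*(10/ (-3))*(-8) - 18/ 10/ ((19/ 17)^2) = -1163003/ 5415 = -214.77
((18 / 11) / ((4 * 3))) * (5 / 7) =15 / 154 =0.10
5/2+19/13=103/26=3.96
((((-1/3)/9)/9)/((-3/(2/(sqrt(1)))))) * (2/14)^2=2/35721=0.00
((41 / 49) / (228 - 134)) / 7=41 / 32242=0.00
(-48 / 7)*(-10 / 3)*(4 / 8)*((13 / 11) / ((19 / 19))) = 13.51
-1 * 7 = -7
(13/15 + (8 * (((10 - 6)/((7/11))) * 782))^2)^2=1291755099653999439089929/540225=2391142763948353813.86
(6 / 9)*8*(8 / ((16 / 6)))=16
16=16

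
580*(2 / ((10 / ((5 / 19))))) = 580 / 19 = 30.53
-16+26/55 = -15.53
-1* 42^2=-1764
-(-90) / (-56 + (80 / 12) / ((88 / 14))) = -2970 / 1813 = -1.64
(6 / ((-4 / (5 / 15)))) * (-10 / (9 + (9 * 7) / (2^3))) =8 / 27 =0.30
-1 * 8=-8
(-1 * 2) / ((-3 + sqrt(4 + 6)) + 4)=2 / 9 -2 * sqrt(10) / 9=-0.48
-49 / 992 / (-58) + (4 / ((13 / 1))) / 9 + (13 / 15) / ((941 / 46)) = 2451655877 / 31672704960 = 0.08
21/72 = 7/24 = 0.29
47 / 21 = 2.24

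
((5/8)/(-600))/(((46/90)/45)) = -135/1472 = -0.09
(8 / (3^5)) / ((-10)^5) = -1 / 3037500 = -0.00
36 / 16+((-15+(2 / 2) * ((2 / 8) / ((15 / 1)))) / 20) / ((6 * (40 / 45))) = 13501 / 6400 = 2.11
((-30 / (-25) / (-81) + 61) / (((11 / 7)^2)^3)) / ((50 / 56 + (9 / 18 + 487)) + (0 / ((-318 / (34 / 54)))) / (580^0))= 27120918076 / 3270523051125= 0.01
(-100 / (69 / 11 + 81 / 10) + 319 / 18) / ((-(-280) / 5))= 102113 / 531216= 0.19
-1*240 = -240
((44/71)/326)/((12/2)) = 11/34719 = 0.00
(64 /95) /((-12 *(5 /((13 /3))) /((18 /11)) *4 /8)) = -832 /5225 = -0.16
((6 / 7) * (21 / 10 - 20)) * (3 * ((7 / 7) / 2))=-1611 / 70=-23.01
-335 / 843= -0.40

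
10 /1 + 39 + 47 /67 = 3330 /67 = 49.70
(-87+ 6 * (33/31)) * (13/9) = -10829/93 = -116.44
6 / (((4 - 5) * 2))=-3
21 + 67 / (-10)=143 / 10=14.30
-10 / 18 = -5 / 9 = -0.56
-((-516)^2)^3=-18875488922505216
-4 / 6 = -0.67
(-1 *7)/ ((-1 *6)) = 7/ 6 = 1.17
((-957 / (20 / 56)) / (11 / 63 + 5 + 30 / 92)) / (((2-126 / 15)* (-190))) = -9706851 / 24230320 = -0.40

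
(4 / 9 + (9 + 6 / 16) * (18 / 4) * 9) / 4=54739 / 576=95.03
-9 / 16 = -0.56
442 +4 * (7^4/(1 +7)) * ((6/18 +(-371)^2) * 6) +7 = 991430973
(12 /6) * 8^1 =16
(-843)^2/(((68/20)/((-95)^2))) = 32068036125/17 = 1886355066.18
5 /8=0.62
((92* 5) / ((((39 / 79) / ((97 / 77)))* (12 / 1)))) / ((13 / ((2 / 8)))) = 881245 / 468468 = 1.88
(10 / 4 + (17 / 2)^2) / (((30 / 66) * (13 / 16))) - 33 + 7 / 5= 854 / 5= 170.80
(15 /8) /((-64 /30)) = -225 /256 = -0.88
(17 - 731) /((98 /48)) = -2448 /7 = -349.71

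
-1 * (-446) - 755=-309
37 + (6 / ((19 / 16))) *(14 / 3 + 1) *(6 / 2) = 2335 / 19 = 122.89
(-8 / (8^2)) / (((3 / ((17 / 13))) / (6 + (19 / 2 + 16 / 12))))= -1717 / 1872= -0.92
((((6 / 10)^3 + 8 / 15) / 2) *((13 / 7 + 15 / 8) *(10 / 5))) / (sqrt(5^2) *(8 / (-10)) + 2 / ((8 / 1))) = -58729 / 78750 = -0.75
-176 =-176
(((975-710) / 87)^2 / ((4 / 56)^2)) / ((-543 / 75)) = -344102500 / 1369989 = -251.17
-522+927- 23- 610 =-228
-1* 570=-570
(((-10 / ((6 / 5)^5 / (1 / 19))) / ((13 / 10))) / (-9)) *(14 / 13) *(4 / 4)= 546875 / 28089828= 0.02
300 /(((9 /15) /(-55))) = -27500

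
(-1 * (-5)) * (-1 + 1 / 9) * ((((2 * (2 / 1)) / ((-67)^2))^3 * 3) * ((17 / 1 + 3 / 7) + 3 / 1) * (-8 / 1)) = 0.00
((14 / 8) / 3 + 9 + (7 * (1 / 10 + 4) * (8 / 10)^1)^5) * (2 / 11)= 747724068406363 / 644531250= 1160105.22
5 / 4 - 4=-11 / 4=-2.75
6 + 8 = 14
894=894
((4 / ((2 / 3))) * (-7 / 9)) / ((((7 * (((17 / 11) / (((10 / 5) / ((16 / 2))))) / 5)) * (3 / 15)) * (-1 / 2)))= 275 / 51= 5.39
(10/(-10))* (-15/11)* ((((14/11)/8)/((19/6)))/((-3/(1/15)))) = -7/4598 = -0.00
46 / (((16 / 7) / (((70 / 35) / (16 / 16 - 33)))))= -161 / 128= -1.26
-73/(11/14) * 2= -2044/11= -185.82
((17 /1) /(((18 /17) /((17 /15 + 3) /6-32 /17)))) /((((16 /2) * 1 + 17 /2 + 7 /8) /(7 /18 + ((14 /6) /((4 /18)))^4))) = -5433545117 /405324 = -13405.44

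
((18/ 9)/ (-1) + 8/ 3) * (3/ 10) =1/ 5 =0.20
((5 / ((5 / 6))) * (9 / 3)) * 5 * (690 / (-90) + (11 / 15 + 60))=4776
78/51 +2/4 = 69/34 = 2.03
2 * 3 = 6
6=6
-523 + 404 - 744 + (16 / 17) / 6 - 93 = -48748 / 51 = -955.84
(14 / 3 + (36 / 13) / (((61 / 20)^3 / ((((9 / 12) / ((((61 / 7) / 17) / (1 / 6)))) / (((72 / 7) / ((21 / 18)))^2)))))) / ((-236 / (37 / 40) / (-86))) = 866050375280797 / 550528360836480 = 1.57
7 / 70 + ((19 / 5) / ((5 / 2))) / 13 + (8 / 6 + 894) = 1746323 / 1950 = 895.55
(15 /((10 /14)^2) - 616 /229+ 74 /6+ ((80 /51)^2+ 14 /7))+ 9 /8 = 1063292329 /23825160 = 44.63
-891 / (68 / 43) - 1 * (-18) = -37089 / 68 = -545.43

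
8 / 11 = 0.73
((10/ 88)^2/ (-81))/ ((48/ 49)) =-1225/ 7527168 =-0.00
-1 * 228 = -228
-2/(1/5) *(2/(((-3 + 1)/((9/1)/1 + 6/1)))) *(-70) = -10500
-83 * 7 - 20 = -601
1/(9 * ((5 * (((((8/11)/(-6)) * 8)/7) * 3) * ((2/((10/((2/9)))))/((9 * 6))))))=-2079/32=-64.97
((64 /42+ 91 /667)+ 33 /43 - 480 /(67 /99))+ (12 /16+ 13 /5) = -567763798571 /807083340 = -703.48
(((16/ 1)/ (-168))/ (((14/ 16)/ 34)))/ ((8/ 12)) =-272/ 49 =-5.55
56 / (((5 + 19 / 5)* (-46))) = -35 / 253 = -0.14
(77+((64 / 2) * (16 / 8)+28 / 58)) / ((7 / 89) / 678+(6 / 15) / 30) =2063193550 / 196127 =10519.68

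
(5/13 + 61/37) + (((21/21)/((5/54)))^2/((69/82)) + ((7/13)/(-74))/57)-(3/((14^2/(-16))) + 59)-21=94077576139/1544947950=60.89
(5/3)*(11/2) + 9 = 109/6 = 18.17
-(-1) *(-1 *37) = -37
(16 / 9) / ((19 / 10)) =160 / 171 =0.94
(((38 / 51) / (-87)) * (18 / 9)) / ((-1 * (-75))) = -76 / 332775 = -0.00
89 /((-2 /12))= -534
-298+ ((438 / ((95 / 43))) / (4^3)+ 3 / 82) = -36752063 / 124640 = -294.87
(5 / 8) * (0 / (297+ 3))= 0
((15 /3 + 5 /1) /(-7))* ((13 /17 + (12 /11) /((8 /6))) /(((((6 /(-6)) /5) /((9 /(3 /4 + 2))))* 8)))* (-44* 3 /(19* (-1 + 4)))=-266400 /24871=-10.71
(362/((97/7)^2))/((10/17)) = 150773/47045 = 3.20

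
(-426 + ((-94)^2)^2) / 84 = 39037235 / 42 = 929457.98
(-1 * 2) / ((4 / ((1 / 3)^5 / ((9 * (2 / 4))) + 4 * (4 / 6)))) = -2917 / 2187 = -1.33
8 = 8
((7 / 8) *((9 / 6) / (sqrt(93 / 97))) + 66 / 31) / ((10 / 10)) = 7 *sqrt(9021) / 496 + 66 / 31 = 3.47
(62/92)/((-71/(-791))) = 24521/3266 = 7.51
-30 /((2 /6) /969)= -87210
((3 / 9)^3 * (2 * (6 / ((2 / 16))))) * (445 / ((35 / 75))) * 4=284800 / 21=13561.90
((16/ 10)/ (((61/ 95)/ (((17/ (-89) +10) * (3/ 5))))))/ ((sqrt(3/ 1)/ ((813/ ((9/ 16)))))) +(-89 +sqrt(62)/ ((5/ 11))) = -89 +11 * sqrt(62)/ 5 +191789952 * sqrt(3)/ 27145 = 12165.93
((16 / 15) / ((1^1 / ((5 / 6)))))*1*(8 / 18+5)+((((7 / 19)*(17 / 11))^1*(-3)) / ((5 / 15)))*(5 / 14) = 101891 / 33858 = 3.01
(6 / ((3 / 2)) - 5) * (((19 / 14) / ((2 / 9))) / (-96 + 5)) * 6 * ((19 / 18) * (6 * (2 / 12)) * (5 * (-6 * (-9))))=146205 / 1274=114.76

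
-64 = -64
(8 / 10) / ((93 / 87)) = 116 / 155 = 0.75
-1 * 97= -97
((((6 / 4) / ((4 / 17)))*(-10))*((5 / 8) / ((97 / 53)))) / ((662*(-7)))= 67575 / 14383936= 0.00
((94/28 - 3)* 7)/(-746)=-5/1492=-0.00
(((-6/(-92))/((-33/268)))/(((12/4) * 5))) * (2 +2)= -536/3795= -0.14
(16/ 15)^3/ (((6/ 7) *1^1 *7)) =2048/ 10125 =0.20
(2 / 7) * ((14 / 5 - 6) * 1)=-32 / 35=-0.91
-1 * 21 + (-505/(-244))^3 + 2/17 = -2967618695/246955328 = -12.02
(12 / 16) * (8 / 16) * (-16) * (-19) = 114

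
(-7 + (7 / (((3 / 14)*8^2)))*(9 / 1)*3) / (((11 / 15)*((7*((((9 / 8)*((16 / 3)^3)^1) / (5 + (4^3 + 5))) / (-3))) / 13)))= -2012985 / 90112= -22.34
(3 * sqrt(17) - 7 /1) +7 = 3 * sqrt(17) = 12.37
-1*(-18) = 18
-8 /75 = -0.11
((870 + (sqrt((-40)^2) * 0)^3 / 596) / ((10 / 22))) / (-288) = -319 / 48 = -6.65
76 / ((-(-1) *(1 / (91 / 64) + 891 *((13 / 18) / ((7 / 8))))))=1729 / 16747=0.10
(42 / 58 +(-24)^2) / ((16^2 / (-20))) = -83625 / 1856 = -45.06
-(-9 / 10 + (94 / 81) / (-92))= 8501 / 9315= 0.91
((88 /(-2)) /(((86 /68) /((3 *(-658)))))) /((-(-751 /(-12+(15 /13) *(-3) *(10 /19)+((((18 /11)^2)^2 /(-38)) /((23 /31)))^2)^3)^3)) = -16221170049292823682669345747663383514609890300867838849950539233698927940503569033859831046158600005117984970798784241099462704830897942428223889408 /5667936147822238036948672410943900182046630033100989780555656028632689619153456771243305091005852419050234844916132838529324102444717119670091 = -2861918.28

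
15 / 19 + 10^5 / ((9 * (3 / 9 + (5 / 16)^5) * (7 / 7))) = 33038.74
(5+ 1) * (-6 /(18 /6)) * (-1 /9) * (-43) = -172 /3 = -57.33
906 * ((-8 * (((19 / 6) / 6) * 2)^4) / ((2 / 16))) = -157427768 / 2187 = -71983.43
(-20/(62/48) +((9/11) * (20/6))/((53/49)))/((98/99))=-1054215/80507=-13.09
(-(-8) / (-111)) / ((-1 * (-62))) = -4 / 3441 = -0.00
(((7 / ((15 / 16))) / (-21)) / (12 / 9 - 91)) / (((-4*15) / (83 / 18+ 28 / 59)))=-10802 / 32138775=-0.00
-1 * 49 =-49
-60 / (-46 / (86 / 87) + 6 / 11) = 9460 / 7251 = 1.30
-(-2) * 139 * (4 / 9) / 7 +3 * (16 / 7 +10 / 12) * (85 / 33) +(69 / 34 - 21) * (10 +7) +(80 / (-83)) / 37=-85363294 / 304029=-280.77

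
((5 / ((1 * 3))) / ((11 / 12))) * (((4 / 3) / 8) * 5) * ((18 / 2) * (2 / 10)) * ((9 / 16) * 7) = 945 / 88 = 10.74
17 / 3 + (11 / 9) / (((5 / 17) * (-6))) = 1343 / 270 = 4.97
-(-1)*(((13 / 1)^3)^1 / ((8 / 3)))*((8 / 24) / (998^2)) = 2197 / 7968032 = 0.00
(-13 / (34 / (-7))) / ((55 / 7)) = 0.34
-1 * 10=-10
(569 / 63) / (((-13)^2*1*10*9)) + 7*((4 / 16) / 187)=3566611 / 358378020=0.01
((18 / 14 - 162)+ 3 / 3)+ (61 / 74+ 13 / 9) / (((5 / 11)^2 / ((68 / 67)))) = -580078672 / 3904425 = -148.57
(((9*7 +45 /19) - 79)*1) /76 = -259 /1444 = -0.18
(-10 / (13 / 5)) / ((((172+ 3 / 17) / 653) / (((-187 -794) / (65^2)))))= 21780162 / 6430619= 3.39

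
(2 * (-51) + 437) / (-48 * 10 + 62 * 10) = 67 / 28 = 2.39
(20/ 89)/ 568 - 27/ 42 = -28418/ 44233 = -0.64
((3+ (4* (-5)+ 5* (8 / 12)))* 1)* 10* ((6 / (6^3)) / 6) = -205 / 324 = -0.63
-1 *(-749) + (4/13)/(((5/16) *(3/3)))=48749/65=749.98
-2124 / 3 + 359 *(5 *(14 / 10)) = 1805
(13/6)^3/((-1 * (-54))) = 2197/11664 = 0.19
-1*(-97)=97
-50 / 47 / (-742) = 25 / 17437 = 0.00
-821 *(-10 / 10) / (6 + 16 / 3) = 2463 / 34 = 72.44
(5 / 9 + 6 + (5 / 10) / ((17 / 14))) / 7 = 1066 / 1071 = 1.00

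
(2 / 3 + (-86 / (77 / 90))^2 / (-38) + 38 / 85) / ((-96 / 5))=1901556529 / 137884824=13.79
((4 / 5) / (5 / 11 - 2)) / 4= -11 / 85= -0.13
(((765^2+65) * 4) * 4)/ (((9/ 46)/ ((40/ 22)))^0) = 9364640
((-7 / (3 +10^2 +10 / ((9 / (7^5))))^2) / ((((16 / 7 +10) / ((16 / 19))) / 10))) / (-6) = 52920 / 23333508569353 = 0.00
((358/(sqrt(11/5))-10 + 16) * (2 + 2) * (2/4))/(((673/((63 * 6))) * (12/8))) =3024/673 + 180432 * sqrt(55)/7403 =185.25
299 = 299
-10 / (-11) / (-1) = -10 / 11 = -0.91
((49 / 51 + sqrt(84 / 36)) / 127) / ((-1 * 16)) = -sqrt(21) / 6096 - 49 / 103632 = -0.00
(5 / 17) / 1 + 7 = 124 / 17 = 7.29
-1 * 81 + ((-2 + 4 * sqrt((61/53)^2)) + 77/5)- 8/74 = -63.10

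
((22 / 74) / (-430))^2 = 121 / 253128100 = 0.00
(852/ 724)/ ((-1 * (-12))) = 71/ 724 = 0.10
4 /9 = 0.44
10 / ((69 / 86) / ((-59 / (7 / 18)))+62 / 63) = 10.22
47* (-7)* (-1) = 329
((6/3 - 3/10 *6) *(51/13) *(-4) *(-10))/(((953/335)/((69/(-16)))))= -1178865/24778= -47.58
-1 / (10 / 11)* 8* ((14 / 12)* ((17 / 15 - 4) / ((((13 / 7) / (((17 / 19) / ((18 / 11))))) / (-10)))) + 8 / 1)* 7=-109974634 / 100035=-1099.36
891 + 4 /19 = 16933 /19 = 891.21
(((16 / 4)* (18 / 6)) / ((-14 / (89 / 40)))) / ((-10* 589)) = 267 / 824600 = 0.00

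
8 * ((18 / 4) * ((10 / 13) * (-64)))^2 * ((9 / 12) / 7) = 49766400 / 1183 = 42067.96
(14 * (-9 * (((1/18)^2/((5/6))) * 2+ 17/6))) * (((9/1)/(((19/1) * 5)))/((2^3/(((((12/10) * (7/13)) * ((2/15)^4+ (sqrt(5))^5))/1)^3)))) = -199765.86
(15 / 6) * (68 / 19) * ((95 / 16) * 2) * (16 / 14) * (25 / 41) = 74.04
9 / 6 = 3 / 2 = 1.50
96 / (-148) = -24 / 37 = -0.65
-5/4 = -1.25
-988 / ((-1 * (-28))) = -247 / 7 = -35.29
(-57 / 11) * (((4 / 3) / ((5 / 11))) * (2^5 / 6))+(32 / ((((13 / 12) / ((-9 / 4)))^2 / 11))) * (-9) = -34847584 / 2535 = -13746.58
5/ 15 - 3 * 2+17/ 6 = -17/ 6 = -2.83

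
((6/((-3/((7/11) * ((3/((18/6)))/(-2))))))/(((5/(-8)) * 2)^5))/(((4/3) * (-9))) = 1792/103125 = 0.02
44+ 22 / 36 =803 / 18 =44.61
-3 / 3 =-1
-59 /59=-1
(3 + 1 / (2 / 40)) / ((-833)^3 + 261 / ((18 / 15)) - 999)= -46 / 1156020637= -0.00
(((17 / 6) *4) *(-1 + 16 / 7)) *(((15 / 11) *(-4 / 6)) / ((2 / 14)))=-92.73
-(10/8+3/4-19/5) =9/5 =1.80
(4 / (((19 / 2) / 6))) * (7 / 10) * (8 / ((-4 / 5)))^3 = -33600 / 19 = -1768.42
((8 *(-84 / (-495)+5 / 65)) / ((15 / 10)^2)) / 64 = 529 / 38610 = 0.01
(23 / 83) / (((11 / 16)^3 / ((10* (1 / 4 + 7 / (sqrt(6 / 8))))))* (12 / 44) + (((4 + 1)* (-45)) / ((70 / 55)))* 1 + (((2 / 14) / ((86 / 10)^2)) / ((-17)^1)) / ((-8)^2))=-64670042241696149198510080 / 41257286059626871617114407759 - 231787595258570588160* sqrt(3) / 41257286059626871617114407759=-0.00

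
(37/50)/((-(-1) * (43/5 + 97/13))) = 481/10440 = 0.05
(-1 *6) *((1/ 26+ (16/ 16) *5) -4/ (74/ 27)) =-10329/ 481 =-21.47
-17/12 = -1.42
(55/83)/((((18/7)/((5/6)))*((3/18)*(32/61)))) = 117425/47808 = 2.46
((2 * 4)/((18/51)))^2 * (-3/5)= -4624/15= -308.27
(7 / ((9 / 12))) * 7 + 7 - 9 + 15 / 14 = 2705 / 42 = 64.40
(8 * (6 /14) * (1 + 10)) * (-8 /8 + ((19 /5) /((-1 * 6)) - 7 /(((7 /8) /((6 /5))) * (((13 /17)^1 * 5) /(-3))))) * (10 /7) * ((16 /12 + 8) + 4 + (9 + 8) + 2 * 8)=140704696 /9555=14725.77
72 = 72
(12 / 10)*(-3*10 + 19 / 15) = -862 / 25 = -34.48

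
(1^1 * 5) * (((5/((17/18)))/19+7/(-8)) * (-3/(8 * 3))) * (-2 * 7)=-53935/10336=-5.22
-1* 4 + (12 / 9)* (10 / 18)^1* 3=-16 / 9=-1.78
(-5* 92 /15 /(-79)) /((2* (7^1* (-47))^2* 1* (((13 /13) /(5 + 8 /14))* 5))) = 598 /299286365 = 0.00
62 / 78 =31 / 39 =0.79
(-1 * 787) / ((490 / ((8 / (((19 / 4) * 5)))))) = -12592 / 23275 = -0.54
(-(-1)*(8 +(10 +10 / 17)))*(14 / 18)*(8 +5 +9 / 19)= 566272 / 2907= 194.80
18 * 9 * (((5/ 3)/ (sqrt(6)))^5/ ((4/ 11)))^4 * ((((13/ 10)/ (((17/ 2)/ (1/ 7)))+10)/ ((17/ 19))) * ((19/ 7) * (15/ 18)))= 106.18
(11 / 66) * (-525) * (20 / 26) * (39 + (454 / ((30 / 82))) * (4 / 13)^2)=-69420575 / 6591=-10532.63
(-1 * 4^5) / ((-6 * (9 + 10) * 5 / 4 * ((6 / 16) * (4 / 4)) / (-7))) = -114688 / 855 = -134.14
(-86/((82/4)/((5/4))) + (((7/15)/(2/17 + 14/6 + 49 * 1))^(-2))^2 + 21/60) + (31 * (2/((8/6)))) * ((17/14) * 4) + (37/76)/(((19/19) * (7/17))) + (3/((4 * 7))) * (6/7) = 230820007627795769489/1562159244590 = 147757028.25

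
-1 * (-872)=872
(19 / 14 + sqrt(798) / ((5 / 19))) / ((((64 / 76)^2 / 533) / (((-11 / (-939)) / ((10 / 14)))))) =40214317 / 2403840 + 281500219 * sqrt(798) / 6009600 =1339.96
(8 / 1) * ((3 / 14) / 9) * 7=4 / 3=1.33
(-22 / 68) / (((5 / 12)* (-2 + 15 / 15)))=66 / 85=0.78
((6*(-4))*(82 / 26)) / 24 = -41 / 13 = -3.15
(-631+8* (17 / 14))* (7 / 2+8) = -100027 / 14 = -7144.79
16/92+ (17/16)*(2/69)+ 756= 417425/552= 756.20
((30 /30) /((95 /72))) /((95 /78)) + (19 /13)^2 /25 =43177 /61009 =0.71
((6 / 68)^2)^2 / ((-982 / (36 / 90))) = -81 / 3280704880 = -0.00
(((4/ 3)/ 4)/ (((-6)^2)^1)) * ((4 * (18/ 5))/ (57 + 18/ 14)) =7/ 3060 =0.00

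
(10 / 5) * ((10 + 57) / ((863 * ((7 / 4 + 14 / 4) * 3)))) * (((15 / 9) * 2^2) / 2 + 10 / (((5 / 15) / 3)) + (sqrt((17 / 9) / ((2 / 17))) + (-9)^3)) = -1022152 / 163107 + 4556 * sqrt(2) / 163107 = -6.23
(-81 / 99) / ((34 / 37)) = -333 / 374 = -0.89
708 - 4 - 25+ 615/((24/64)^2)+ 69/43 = 651958/129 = 5053.94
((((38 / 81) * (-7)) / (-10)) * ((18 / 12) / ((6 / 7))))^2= 866761 / 2624400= 0.33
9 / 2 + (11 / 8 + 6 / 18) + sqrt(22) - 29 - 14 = -883 / 24 + sqrt(22) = -32.10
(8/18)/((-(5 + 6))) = -4/99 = -0.04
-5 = -5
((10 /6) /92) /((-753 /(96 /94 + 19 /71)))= -935 /30153132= -0.00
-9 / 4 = -2.25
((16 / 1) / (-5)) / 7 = -16 / 35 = -0.46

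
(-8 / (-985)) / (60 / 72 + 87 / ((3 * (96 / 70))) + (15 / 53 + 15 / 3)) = 20352 / 68314675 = 0.00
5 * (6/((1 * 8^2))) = 15/32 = 0.47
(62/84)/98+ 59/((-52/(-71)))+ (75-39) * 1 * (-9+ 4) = -1330139/13377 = -99.43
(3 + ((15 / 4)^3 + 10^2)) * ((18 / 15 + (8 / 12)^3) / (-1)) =-1006667 / 4320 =-233.02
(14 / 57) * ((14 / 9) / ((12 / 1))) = 49 / 1539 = 0.03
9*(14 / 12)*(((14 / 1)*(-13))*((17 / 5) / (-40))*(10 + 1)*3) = 1072071 / 200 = 5360.36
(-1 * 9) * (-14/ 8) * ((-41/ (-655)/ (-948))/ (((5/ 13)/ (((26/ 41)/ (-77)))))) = 507/ 22767800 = 0.00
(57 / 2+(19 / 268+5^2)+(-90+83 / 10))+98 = 93627 / 1340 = 69.87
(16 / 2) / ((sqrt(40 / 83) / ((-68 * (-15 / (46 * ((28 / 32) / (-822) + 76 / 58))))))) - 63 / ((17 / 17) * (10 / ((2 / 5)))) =-63 / 25 + 38903616 * sqrt(830) / 5742755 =192.65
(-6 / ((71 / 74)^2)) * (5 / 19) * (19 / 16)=-20535 / 10082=-2.04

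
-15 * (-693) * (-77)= -800415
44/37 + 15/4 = 731/148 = 4.94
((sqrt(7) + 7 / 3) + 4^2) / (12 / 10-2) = -275 / 12-5* sqrt(7) / 4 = -26.22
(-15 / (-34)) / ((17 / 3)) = 45 / 578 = 0.08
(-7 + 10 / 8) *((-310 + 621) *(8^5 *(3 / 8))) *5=-109870080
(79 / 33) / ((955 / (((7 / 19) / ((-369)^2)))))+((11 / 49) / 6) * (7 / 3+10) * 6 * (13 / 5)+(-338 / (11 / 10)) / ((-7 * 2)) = 116441820745216 / 3995027054865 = 29.15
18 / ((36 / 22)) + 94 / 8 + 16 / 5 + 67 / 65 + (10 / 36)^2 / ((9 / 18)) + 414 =1858061 / 4212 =441.14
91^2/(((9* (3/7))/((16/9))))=927472/243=3816.76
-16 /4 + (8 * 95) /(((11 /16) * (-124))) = -4404 /341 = -12.91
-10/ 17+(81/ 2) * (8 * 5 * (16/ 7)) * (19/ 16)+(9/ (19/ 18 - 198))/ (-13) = 24111230428/ 5484115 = 4396.56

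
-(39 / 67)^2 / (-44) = 1521 / 197516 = 0.01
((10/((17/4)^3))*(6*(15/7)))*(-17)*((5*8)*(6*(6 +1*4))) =-138240000/2023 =-68334.16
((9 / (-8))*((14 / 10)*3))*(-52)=2457 / 10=245.70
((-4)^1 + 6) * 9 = 18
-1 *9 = -9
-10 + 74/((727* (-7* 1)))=-50964/5089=-10.01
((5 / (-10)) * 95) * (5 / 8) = -29.69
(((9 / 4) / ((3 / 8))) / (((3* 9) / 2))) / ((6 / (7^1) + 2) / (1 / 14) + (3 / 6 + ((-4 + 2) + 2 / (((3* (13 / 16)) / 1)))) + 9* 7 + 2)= 104 / 24411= 0.00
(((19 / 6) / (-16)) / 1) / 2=-19 / 192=-0.10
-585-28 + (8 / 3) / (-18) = -16555 / 27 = -613.15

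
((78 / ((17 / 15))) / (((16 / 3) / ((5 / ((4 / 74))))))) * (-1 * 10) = -1623375 / 136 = -11936.58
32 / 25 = 1.28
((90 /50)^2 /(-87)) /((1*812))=-27 /588700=-0.00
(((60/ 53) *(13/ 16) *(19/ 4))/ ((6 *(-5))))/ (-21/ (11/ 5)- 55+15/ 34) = 0.00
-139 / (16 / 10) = -695 / 8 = -86.88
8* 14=112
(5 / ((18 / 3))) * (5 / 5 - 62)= -305 / 6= -50.83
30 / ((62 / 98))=1470 / 31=47.42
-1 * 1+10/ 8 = 1/ 4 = 0.25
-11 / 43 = -0.26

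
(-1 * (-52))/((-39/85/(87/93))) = -9860/93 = -106.02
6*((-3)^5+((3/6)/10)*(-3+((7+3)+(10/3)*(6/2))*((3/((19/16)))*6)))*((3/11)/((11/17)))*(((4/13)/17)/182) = -779733/13598585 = -0.06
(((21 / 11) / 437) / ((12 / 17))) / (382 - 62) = 119 / 6152960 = 0.00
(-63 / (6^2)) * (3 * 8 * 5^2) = -1050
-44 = -44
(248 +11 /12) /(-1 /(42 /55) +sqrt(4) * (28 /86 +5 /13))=11688131 /5206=2245.13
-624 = -624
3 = 3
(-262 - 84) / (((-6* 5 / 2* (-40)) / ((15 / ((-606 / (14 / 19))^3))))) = 59339 / 3816090661860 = 0.00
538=538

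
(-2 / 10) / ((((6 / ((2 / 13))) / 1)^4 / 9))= -1 / 1285245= -0.00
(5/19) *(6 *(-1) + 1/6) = -175/114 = -1.54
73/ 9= 8.11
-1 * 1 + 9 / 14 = -0.36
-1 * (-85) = 85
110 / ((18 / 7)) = 385 / 9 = 42.78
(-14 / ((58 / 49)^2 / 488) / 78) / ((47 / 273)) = -363.12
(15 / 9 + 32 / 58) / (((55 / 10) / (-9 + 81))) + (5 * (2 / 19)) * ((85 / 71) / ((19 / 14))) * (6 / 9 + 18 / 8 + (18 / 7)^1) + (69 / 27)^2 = 25245851210 / 662279409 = 38.12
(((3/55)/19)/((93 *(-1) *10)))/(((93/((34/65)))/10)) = -0.00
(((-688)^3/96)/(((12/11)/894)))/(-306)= 4169983136/459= 9084930.58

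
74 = 74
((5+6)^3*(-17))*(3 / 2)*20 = -678810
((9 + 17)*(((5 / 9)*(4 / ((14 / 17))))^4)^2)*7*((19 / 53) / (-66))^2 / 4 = 409215370882662500000 / 108444111427732429503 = 3.77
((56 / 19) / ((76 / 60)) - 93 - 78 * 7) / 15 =-76613 / 1805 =-42.44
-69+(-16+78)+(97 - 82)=8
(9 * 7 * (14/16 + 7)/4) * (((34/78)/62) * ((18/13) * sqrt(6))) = 2.96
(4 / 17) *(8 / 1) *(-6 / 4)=-48 / 17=-2.82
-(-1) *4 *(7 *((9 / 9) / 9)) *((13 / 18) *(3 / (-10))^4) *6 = 273 / 2500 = 0.11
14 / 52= 7 / 26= 0.27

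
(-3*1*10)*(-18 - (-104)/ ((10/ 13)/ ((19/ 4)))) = -18726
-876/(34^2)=-0.76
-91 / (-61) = 91 / 61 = 1.49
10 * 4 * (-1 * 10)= -400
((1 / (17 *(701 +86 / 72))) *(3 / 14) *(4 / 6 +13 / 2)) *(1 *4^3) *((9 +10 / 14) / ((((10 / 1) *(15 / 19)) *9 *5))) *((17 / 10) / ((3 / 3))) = 52288 / 136618125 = 0.00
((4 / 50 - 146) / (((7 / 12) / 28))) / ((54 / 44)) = -428032 / 75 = -5707.09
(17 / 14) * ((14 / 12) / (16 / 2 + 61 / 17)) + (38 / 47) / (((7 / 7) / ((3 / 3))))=103415 / 111108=0.93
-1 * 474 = -474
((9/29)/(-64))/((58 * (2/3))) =-27/215296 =-0.00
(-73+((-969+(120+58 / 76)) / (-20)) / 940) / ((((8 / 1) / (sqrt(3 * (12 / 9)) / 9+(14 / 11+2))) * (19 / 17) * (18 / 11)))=-51093960649 / 2931897600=-17.43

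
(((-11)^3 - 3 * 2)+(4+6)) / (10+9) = -1327 / 19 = -69.84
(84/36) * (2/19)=14/57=0.25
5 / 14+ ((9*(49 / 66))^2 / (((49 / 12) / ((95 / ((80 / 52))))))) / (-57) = -38921 / 3388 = -11.49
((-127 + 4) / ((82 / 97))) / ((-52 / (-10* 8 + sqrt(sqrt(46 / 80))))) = -2910 / 13 + 291* 46^(1 / 4)* 5^(3 / 4) / 1040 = -221.41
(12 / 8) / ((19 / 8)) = 12 / 19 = 0.63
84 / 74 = 42 / 37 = 1.14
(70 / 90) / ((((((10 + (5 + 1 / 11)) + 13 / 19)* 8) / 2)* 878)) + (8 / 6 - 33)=-471433111 / 14887368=-31.67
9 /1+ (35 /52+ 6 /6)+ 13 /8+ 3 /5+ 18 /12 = 7487 /520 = 14.40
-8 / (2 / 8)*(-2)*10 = 640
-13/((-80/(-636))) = -2067/20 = -103.35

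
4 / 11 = 0.36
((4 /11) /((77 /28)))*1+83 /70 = 11163 /8470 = 1.32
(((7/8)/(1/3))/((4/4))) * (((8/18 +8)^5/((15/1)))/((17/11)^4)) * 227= 7373481793836928/24659157645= 299015.96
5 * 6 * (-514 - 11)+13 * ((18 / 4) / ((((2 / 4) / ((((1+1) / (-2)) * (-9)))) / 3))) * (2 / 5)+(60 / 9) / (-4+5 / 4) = -2390656 / 165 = -14488.82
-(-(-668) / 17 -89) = 845 / 17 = 49.71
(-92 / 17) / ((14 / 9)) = -414 / 119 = -3.48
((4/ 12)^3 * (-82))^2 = 6724/ 729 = 9.22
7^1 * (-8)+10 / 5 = -54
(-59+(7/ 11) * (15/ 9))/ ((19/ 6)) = -3824/ 209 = -18.30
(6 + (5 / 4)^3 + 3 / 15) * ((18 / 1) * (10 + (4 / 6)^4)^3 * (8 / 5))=367581994346 / 1476225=249001.33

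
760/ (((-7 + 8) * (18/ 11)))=4180/ 9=464.44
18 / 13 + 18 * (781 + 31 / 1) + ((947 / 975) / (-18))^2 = 4502191901809 / 308002500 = 14617.39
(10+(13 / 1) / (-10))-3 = 57 / 10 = 5.70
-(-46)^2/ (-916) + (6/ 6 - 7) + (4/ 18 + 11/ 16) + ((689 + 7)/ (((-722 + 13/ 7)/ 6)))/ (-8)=-341669617/ 166232016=-2.06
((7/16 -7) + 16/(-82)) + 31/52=-52545/8528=-6.16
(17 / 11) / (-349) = -17 / 3839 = -0.00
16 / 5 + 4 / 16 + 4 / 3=287 / 60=4.78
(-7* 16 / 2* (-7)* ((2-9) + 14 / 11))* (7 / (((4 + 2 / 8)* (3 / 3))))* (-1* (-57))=-39414816 / 187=-210774.42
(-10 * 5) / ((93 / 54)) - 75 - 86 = -5891 / 31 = -190.03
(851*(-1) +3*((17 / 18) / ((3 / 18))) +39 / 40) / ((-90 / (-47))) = -522029 / 1200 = -435.02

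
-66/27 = -2.44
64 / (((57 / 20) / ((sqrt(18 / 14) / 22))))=640 * sqrt(7) / 1463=1.16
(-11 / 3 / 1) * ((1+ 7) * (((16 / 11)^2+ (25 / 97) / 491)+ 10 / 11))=-139476056 / 1571691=-88.74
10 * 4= 40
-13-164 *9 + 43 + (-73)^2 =3883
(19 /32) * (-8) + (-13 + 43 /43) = -67 /4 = -16.75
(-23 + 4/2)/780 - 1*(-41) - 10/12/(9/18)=30659/780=39.31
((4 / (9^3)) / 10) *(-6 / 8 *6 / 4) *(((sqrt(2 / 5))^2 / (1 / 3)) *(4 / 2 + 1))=-1 / 450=-0.00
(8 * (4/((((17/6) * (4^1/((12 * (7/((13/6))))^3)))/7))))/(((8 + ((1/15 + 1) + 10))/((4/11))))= 1290482565120/58749977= 21965.67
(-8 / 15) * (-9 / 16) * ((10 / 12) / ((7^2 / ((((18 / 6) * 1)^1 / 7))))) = 3 / 1372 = 0.00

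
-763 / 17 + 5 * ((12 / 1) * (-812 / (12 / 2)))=-138803 / 17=-8164.88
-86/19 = -4.53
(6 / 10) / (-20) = -3 / 100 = -0.03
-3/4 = -0.75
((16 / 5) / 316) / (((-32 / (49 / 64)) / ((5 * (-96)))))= 147 / 1264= 0.12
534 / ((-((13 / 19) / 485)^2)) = -45345264150 / 169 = -268315172.49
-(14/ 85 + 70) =-5964/ 85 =-70.16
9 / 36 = 0.25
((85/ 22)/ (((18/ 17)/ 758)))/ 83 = 547655/ 16434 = 33.32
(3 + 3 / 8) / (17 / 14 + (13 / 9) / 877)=1491777 / 537452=2.78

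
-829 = -829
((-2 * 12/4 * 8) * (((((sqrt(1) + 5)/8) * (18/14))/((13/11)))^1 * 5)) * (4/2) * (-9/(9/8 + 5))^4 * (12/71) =-11493410734080/37246379261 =-308.58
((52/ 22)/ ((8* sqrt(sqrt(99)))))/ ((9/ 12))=13* 11^(3/ 4)* sqrt(3)/ 1089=0.12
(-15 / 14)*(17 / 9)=-85 / 42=-2.02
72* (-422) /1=-30384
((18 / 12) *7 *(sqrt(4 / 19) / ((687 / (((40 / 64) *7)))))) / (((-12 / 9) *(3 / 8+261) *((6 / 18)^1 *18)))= -245 *sqrt(19) / 72783528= -0.00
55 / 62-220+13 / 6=-20176 / 93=-216.95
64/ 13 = 4.92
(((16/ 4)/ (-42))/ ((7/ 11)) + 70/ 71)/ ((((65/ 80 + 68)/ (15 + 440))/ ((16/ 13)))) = 11171840/ 1641591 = 6.81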